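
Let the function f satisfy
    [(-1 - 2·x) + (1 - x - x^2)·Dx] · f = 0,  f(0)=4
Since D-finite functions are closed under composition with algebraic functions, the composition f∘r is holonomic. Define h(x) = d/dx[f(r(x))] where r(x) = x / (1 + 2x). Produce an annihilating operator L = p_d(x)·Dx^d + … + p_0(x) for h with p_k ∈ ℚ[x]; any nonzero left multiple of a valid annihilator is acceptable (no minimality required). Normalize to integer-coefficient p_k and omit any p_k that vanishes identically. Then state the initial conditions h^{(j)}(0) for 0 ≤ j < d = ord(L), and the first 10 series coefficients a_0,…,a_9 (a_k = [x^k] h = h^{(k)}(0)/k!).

L = (-6·x - 18·x^2 - 16·x^3) + (-1 - 9·x - 27·x^2 - 30·x^3 - 8·x^4)·Dx  (order 1).
h: a_k = 4, 0, -12, 48, -160, 504, -1540, 4608, -13572, 39480, …
ICs: h(0) = 4.

f: a_k = 4, 4, 8, 12, 20, 32, 52, 84, 136, 220, …
h₀=f(r): pull back L_f along r ⇒ L₀.
h=h₀': d/dx-closure on L₀ ⇒ L.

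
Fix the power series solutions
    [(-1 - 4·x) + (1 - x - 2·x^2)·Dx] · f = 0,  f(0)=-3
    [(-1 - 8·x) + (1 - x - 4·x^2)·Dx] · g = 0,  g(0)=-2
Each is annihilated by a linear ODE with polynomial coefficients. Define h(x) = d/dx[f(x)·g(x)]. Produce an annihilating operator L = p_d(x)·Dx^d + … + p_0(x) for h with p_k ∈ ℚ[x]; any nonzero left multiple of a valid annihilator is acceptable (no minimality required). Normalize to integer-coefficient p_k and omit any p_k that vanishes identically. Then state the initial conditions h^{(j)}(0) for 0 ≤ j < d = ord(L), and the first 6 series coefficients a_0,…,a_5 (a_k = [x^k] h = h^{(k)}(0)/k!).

L = (9 + 12·x - 9·x^2 - 272·x^3 - 144·x^4 + 720·x^5 + 640·x^6) + (-1 - 3·x + 24·x^2 + 17·x^3 - 115·x^4 - 66·x^5 + 168·x^6 + 128·x^7)·Dx  (order 1).
h: a_k = 12, 108, 396, 1656, 5340, 17892, …
ICs: h(0) = 12.

f: a_k = -3, -3, -9, -15, -33, -63, …
g: a_k = -2, -2, -10, -18, -58, -130, …
Sym-product of L_f,L_g gives L₀ (≤ ord 1).
h₀' ⇒ L via d/dx closure of L₀.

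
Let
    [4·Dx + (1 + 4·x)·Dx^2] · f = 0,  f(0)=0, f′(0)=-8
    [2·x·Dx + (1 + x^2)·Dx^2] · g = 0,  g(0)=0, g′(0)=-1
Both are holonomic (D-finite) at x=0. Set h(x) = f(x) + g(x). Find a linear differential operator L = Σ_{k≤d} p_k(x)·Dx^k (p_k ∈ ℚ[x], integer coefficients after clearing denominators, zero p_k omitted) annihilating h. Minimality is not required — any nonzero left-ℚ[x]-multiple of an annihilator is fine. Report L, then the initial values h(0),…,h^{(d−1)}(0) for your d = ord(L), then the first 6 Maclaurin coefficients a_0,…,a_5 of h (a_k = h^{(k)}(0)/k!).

f: a_k = 0, -8, 16, -128/3, 128, -2048/5, …
g: a_k = 0, -1, 0, 1/3, 0, -1/5, …
h₀=f+g: left-lcm gives L₀, ord ≤ 4.
L = (-4 - 48·x + 12·x^2 + 16·x^3)·Dx + (-17 - 8·x - 45·x^2 + 24·x^3 + 32·x^4)·Dx^2 + (-2 - 7·x + 4·x^2 + x^3 + 6·x^4 + 8·x^5)·Dx^3  (order 3).
h: a_k = 0, -9, 16, -127/3, 128, -2049/5, …
ICs: h(0) = 0, h′(0) = -9, h′′(0) = 32.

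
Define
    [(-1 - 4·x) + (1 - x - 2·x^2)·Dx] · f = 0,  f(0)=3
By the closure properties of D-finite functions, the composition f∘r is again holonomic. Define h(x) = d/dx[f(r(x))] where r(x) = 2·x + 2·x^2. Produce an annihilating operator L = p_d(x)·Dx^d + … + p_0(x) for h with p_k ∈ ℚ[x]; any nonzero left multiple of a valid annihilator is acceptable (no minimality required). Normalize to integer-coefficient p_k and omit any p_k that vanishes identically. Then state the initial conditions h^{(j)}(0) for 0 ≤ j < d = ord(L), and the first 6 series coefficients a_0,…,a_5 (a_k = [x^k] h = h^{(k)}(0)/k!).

L = (14 + 108·x + 444·x^2 + 1312·x^3 + 2256·x^4 + 1920·x^5 + 640·x^6) + (-1 - 8·x + 6·x^2 + 148·x^3 + 440·x^4 + 624·x^5 + 448·x^6 + 128·x^7)·Dx  (order 1).
h: a_k = 6, 84, 576, 3696, 22440, 129744, …
ICs: h(0) = 6.

f: a_k = 3, 3, 9, 15, 33, 63, …
L₀ from L_f via x↦r, Dx↦r'^{-1}Dx.
Derive L from L₀ (diff closure).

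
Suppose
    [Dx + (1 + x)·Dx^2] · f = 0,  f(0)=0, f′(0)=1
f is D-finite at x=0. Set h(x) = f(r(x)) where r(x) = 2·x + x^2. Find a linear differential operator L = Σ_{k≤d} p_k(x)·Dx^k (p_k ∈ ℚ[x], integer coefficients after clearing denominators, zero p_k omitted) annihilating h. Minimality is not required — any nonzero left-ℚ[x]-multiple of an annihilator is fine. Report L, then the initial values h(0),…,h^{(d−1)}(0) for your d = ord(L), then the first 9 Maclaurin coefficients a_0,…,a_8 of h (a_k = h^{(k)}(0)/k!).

L = Dx + (1 + x)·Dx^2  (order 2).
h: a_k = 0, 2, -1, 2/3, -1/2, 2/5, -1/3, 2/7, -1/4, …
ICs: h(0) = 0, h′(0) = 2.

f: a_k = 0, 1, -1/2, 1/3, -1/4, 1/5, -1/6, 1/7, -1/8, …
f∘r: x↦r, Dx↦Dx/r' in L_f ⇒ L₀.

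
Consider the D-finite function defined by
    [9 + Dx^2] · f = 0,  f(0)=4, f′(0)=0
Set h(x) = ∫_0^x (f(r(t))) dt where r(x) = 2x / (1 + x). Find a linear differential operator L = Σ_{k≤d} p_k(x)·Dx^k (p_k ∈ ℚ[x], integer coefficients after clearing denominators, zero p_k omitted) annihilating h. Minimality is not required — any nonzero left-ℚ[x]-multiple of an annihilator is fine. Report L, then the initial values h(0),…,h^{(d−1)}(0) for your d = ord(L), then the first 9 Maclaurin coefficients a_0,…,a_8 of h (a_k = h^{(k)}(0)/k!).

L = 36·Dx + (2 + 6·x + 6·x^2 + 2·x^3)·Dx^2 + (1 + 4·x + 6·x^2 + 4·x^3 + x^4)·Dx^3  (order 3).
h: a_k = 0, 4, 0, -24, 36, 0, -96, 7704/35, -1458/5, …
ICs: h(0) = 0, h′(0) = 4, h′′(0) = 0.

f: a_k = 4, 0, -18, 0, 27/2, 0, -81/20, 0, 729/1120, …
Substitute x→r, Dx→(1/r')Dx; clear ⇒ L₀.
Integrate: L := L₀·Dx.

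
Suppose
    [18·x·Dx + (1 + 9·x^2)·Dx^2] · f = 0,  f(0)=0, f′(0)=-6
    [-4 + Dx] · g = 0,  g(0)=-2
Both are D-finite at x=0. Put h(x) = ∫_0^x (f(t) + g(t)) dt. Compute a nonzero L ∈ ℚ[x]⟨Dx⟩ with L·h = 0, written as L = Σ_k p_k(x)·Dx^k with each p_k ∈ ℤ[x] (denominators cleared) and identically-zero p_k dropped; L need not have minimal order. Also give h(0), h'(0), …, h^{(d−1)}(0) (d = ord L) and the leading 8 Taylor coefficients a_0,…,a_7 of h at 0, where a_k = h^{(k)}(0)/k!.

L = (36 - 144·x - 972·x^2 - 1296·x^3)·Dx^2 + (-17 + 99·x^2 - 648·x^4)·Dx^3 + (2 + 9·x + 36·x^2 + 81·x^3 + 162·x^4)·Dx^4  (order 4).
h: a_k = 0, -2, -7, -16/3, -5/6, -64/15, -857/45, -512/315, …
ICs: h(0) = 0, h′(0) = -2, h′′(0) = -14, h′′′(0) = -32.

f: a_k = 0, -6, 0, 18, 0, -486/5, 0, 4374/7, …
g: a_k = -2, -8, -16, -64/3, -64/3, -256/15, -512/45, -2048/315, …
Weyl lclm of L_f,L_g ⇒ L₀ (ord ≤ 3).
Integrate: L := L₀·Dx.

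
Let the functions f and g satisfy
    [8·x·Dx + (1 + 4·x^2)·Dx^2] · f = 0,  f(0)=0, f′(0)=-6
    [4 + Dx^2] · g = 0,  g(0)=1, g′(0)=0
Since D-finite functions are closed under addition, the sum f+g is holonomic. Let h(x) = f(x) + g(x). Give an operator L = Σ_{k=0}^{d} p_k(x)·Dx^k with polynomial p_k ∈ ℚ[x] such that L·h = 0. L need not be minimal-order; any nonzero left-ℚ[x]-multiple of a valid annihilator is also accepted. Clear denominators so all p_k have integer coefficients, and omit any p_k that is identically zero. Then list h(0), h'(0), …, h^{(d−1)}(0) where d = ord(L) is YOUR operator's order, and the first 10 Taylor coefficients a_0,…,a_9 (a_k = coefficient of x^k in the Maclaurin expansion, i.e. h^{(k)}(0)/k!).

f: a_k = 0, -6, 0, 8, 0, -96/5, 0, 384/7, 0, -512/3, …
g: a_k = 1, 0, -2, 0, 2/3, 0, -4/45, 0, 2/315, 0, …
L₀ := lclm(L_f,L_g); ord L₀ ≤ 2+2.
L = (-352·x + 1792·x^3 + 512·x^5)·Dx + (-4 + 112·x^2 + 576·x^4 + 256·x^6)·Dx^2 + (-88·x + 448·x^3 + 128·x^5)·Dx^3 + (-1 + 28·x^2 + 144·x^4 + 64·x^6)·Dx^4  (order 4).
h: a_k = 1, -6, -2, 8, 2/3, -96/5, -4/45, 384/7, 2/315, -512/3, …
ICs: h(0) = 1, h′(0) = -6, h′′(0) = -4, h′′′(0) = 48.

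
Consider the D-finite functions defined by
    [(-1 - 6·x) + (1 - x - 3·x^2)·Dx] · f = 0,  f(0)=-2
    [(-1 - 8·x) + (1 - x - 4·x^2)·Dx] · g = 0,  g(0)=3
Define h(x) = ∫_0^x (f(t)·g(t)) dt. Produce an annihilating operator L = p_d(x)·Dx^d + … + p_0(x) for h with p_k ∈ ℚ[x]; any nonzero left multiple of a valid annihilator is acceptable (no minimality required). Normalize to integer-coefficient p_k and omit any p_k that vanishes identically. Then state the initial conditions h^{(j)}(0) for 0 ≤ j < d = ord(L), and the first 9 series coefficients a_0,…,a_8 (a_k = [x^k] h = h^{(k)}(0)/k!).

L = (-2 - 12·x + 21·x^2 + 48·x^3)·Dx + (1 - 2·x - 6·x^2 + 7·x^3 + 12·x^4)·Dx^2  (order 2).
h: a_k = 0, -6, -6, -20, -75/2, -504/5, -224, -3942/7, -2655/2, …
ICs: h(0) = 0, h′(0) = -6.

f: a_k = -2, -2, -8, -14, -38, -80, -194, -434, -1016, …
g: a_k = 3, 3, 15, 27, 87, 195, 543, 1323, 3495, …
h₀=f·g: eliminate ⇒ L₀, order ≤ 1·1.
∫: right-multiply L₀ by Dx.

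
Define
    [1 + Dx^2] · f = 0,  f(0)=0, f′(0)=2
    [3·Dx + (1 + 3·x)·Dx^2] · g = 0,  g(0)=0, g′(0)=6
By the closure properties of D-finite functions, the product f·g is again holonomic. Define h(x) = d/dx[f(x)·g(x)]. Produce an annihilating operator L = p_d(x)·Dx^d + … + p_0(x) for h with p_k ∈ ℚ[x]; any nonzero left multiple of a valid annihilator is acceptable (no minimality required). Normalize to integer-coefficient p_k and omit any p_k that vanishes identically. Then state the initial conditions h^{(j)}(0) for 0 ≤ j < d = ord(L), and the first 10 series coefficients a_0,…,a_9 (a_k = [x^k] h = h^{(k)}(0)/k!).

L = (-8897 - 1764·x - 7722·x^2 - 14364·x^3 - 7533·x^4 + 5832·x^5 + 2916·x^6) + (-3432 - 13248·x - 12420·x^2 - 8100·x^3 + 9720·x^4 + 5832·x^5)·Dx + (-9100 - 3204·x - 11070·x^2 - 17064·x^3 - 6318·x^4 + 11664·x^5 + 5832·x^6)·Dx^2 + (-3432 - 13248·x - 12420·x^2 - 8100·x^3 + 9720·x^4 + 5832·x^5)·Dx^3 + (-203 - 1440·x - 3348·x^2 - 2700·x^3 + 1215·x^4 + 5832·x^5 + 2916·x^6)·Dx^4  (order 4).
h: a_k = 0, 24, -54, 136, -390, 1131, -66171/20, 1022794/105, -1008054/35, 184492667/2160, …
ICs: h(0) = 0, h′(0) = 24, h′′(0) = -108, h′′′(0) = 816.

f: a_k = 0, 2, 0, -1/3, 0, 1/60, 0, -1/2520, 0, 1/181440, …
g: a_k = 0, 6, -9, 18, -81/2, 486/5, -243, 4374/7, -6561/4, 4374, …
f·g: L₀ = L_f ⊗_s L_g, ord ≤ 2·2.
Derive L from L₀ (diff closure).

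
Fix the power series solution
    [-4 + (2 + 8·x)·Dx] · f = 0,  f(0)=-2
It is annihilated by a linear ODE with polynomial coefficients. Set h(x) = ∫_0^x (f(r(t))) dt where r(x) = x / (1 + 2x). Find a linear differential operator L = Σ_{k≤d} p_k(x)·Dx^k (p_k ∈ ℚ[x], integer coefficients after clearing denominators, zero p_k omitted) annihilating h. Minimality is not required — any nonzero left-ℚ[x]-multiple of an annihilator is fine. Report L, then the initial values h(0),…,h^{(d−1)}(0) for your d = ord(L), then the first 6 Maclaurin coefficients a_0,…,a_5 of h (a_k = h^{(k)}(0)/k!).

L = -2·Dx + (1 + 8·x + 12·x^2)·Dx^2  (order 2).
h: a_k = 0, -2, -2, 4, -10, 148/5, …
ICs: h(0) = 0, h′(0) = -2.

f: a_k = -2, -4, 4, -8, 20, -56, …
h₀=f(r): pull back L_f along r ⇒ L₀.
h=∫h₀ ⇒ L = L₀·Dx.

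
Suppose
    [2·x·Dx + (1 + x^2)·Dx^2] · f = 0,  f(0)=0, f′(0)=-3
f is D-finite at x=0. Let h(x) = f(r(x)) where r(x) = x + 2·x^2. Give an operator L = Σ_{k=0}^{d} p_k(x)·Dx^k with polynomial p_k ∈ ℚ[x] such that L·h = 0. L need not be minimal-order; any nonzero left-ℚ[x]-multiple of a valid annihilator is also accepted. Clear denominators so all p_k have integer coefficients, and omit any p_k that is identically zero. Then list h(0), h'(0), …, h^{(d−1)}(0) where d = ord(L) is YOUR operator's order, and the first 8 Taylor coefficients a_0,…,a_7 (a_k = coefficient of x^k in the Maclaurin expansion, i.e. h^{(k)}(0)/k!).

f: a_k = 0, -3, 0, 1, 0, -3/5, 0, 3/7, …
f∘r: x↦r, Dx↦Dx/r' in L_f ⇒ L₀.
L = (-4 + 2·x + 16·x^2 + 48·x^3 + 48·x^4)·Dx + (1 + 4·x + x^2 + 8·x^3 + 20·x^4 + 16·x^5)·Dx^2  (order 2).
h: a_k = 0, -3, -6, 1, 6, 57/5, 2, -165/7, …
ICs: h(0) = 0, h′(0) = -3.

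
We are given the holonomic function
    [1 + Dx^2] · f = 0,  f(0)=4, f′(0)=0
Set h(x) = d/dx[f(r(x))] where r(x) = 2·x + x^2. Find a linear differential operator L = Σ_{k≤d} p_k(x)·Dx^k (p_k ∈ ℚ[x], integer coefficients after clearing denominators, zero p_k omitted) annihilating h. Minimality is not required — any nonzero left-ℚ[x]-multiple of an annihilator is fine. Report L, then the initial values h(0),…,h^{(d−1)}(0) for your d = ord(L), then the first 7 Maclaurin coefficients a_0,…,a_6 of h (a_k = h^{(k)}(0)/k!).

f: a_k = 4, 0, -2, 0, 1/6, 0, -1/180, …
Change of var in L_f (x↦r) gives L₀.
h=h₀': d/dx-closure on L₀ ⇒ L.
L = (7 + 16·x + 24·x^2 + 16·x^3 + 4·x^4) + (-3 - 3·x)·Dx + (1 + 2·x + x^2)·Dx^2  (order 2).
h: a_k = 0, -16, -24, 8/3, 80/3, 328/15, 28/15, …
ICs: h(0) = 0, h′(0) = -16.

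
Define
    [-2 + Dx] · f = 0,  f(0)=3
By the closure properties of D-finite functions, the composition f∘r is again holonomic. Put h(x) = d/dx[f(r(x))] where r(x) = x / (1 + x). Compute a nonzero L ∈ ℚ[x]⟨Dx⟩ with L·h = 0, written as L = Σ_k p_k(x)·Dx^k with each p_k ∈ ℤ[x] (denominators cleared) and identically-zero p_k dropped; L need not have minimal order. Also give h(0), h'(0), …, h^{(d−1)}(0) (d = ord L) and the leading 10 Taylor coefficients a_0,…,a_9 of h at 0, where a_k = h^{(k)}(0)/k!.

f: a_k = 3, 6, 6, 4, 2, 4/5, 4/15, 8/105, 2/105, 4/945, …
h₀=f(r): pull back L_f along r ⇒ L₀.
Differentiate: ansatz ord ≤ ord L₀ ⇒ L.
L = -2·x + (-1 - 2·x - x^2)·Dx  (order 1).
h: a_k = 6, 0, -6, 8, -6, 8/5, 10/3, -256/35, 142/15, -8992/945, …
ICs: h(0) = 6.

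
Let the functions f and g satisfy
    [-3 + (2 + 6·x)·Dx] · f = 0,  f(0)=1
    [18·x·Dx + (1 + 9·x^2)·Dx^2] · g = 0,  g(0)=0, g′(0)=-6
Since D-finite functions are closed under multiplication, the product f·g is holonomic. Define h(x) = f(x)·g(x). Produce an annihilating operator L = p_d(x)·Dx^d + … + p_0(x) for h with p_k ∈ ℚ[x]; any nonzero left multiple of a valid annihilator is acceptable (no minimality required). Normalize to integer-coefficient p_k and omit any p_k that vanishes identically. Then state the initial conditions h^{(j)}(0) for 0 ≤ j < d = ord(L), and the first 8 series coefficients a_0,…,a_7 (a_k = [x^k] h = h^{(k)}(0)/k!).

f: a_k = 1, 3/2, -9/8, 27/16, -405/128, 1701/256, -15309/1024, 72171/2048, …
g: a_k = 0, -6, 0, 18, 0, -486/5, 0, 4374/7, …
Product ⇒ symmetric product L₀, ord ≤ 2.
L = (27 - 108·x - 81·x^2) + (-12 + 36·x + 324·x^2 + 324·x^3)·Dx + (4 + 24·x + 72·x^2 + 216·x^3 + 324·x^4)·Dx^2  (order 2).
h: a_k = 0, -6, -9, 99/4, 135/8, -31509/320, -99387/640, 13743837/17920, …
ICs: h(0) = 0, h′(0) = -6.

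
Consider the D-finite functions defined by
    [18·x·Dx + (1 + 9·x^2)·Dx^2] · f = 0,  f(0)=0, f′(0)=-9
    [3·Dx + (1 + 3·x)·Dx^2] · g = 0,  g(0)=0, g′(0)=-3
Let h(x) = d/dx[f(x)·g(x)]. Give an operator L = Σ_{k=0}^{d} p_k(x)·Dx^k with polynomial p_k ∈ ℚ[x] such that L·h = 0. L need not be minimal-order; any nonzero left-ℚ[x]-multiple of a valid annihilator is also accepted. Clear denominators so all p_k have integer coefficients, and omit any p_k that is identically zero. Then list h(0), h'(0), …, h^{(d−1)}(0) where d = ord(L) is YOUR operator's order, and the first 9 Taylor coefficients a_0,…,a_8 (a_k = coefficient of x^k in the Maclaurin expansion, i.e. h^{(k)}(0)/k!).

f: a_k = 0, -9, 0, 27, 0, -729/5, 0, 6561/7, 0, …
g: a_k = 0, -3, 9/2, -9, 81/4, -243/5, 243/2, -2187/7, 6561/8, …
Product ⇒ symmetric product L₀, ord ≤ 4.
Derive L from L₀ (diff closure).
L = (648 + 3564·x + 19440·x^2 + 113724·x^3 + 262440·x^4 + 341172·x^5 + 236196·x^7) + (162 + 3348·x + 24948·x^2 + 117612·x^3 + 396576·x^4 + 813564·x^5 + 918540·x^6 + 236196·x^7 + 826686·x^8)·Dx + (36 + 576·x + 5184·x^2 + 25272·x^3 + 87480·x^4 + 227448·x^5 + 419904·x^6 + 472392·x^7 + 236196·x^8 + 472392·x^9)·Dx^2 + (5 + 54·x + 333·x^2 + 1512·x^3 + 5346·x^4 + 14580·x^5 + 30618·x^6 + 52488·x^7 + 59049·x^8 + 39366·x^9 + 59049·x^10)·Dx^3  (order 3).
h: a_k = 0, 54, -243/2, 0, -1215/4, 18954/5, -168399/20, 0, -7144929/280, …
ICs: h(0) = 0, h′(0) = 54, h′′(0) = -243.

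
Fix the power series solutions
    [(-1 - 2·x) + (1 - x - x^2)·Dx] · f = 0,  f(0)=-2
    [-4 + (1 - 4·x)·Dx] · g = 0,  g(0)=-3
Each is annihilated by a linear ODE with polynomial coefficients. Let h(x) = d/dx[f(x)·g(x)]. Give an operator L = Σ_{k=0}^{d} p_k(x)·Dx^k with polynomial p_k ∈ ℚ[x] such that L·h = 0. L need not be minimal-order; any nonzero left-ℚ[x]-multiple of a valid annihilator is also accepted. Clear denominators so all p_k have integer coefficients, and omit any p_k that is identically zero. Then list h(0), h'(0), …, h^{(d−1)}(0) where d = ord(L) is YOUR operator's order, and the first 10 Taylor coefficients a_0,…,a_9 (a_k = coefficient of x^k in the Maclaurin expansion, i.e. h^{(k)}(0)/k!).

L = (44 - 114·x - 66·x^2 + 192·x^3 + 192·x^4) + (-5 + 31·x - 33·x^2 - 62·x^3 + 60·x^4 + 48·x^5)·Dx  (order 1).
h: a_k = 30, 264, 1638, 8856, 44520, 214164, 1000314, 4574496, 20588202, 91508460, …
ICs: h(0) = 30.

f: a_k = -2, -2, -4, -6, -10, -16, -26, -42, -68, -110, …
g: a_k = -3, -12, -48, -192, -768, -3072, -12288, -49152, -196608, -786432, …
f·g: L₀ = L_f ⊗_s L_g, ord ≤ 1·1.
Derive L from L₀ (diff closure).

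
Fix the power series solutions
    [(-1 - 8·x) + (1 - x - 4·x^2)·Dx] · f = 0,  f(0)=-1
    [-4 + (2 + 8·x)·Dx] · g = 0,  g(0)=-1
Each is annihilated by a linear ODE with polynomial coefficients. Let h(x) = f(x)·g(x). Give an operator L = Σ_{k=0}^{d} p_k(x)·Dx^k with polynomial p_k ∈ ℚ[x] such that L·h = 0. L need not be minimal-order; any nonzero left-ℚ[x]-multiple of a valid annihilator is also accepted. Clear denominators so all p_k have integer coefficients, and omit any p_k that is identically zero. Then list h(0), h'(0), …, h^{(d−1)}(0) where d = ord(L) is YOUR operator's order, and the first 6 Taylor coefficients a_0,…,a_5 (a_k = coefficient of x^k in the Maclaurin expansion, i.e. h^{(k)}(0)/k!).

L = (3 + 10·x + 24·x^2) + (-1 - 3·x + 8·x^2 + 16·x^3)·Dx  (order 1).
h: a_k = 1, 3, 5, 21, 31, 143, …
ICs: h(0) = 1.

f: a_k = -1, -1, -5, -9, -29, -65, …
g: a_k = -1, -2, 2, -4, 10, -28, …
f·g: L₀ = L_f ⊗_s L_g, ord ≤ 1·1.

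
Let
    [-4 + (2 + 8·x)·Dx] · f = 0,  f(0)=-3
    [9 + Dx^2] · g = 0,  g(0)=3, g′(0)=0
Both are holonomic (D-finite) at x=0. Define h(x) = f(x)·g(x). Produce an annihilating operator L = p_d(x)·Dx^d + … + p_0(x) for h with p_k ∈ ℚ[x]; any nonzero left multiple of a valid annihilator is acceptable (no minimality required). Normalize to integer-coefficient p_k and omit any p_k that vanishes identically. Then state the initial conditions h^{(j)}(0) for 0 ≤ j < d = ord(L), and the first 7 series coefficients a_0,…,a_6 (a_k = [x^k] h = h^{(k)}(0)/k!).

f: a_k = -3, -6, 6, -12, 30, -84, 252, …
g: a_k = 3, 0, -27/2, 0, 81/8, 0, -243/80, …
h₀=f·g: eliminate ⇒ L₀, order ≤ 1·2.
L = (21 + 72·x + 144·x^2) + (-4 - 16·x)·Dx + (1 + 8·x + 16·x^2)·Dx^2  (order 2).
h: a_k = -9, -18, 117/2, 45, -171/8, -603/4, 33669/80, …
ICs: h(0) = -9, h′(0) = -18.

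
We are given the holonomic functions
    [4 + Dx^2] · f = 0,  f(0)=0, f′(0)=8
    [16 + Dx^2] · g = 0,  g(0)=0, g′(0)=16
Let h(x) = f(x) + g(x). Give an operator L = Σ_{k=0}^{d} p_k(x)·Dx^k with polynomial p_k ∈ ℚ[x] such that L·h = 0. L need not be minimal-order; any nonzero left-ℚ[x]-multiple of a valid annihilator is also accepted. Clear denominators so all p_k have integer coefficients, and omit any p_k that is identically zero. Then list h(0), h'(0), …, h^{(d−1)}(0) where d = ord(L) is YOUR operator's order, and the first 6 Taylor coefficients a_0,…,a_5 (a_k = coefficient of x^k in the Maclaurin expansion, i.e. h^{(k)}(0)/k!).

L = 64 + 20·Dx^2 + Dx^4  (order 4).
h: a_k = 0, 24, 0, -48, 0, 176/5, …
ICs: h(0) = 0, h′(0) = 24, h′′(0) = 0, h′′′(0) = -288.

f: a_k = 0, 8, 0, -16/3, 0, 16/15, …
g: a_k = 0, 16, 0, -128/3, 0, 512/15, …
f+g: L₀ = lclm(L_f,L_g), ord ≤ 2+2.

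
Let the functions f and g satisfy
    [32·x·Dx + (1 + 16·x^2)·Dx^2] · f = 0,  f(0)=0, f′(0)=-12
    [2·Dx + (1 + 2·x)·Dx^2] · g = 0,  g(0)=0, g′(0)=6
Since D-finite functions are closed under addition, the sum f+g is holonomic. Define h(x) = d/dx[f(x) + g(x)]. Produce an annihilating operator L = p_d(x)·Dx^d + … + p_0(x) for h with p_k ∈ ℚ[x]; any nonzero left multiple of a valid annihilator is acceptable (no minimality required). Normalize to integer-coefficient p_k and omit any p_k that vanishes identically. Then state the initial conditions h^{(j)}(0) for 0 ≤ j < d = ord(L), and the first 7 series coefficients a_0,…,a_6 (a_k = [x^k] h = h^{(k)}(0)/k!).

f: a_k = 0, -12, 0, 64, 0, -3072/5, 0, …
g: a_k = 0, 6, -6, 8, -12, 96/5, -32, …
f+g: L₀ = lclm(L_f,L_g), ord ≤ 2+2.
Differentiate: ansatz ord ≤ ord L₀ ⇒ L.
L = (-32 - 192·x + 1536·x^2 + 1024·x^3) + (-20 - 64·x + 576·x^2 + 3072·x^3 + 2048·x^4)·Dx + (-1 + 14·x + 32·x^2 + 256·x^3 + 768·x^4 + 512·x^5)·Dx^2  (order 2).
h: a_k = -6, -12, 216, -48, -2976, -192, 49536, …
ICs: h(0) = -6, h′(0) = -12.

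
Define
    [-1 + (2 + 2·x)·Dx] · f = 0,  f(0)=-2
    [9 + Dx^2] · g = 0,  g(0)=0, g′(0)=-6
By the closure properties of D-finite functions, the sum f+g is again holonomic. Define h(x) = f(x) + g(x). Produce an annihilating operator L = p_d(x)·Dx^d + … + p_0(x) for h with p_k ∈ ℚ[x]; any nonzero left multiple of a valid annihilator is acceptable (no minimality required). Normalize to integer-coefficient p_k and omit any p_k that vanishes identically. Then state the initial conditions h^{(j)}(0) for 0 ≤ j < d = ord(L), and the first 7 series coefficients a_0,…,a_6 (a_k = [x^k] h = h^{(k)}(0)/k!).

f: a_k = -2, -1, 1/4, -1/8, 5/64, -7/128, 21/512, …
g: a_k = 0, -6, 0, 9, 0, -81/20, 0, …
Weyl lclm of L_f,L_g ⇒ L₀ (ord ≤ 3).
L = (-351 - 648·x - 324·x^2) + (630 + 1926·x + 1944·x^2 + 648·x^3)·Dx + (-39 - 72·x - 36·x^2)·Dx^2 + (70 + 214·x + 216·x^2 + 72·x^3)·Dx^3  (order 3).
h: a_k = -2, -7, 1/4, 71/8, 5/64, -2627/640, 21/512, …
ICs: h(0) = -2, h′(0) = -7, h′′(0) = 1/2.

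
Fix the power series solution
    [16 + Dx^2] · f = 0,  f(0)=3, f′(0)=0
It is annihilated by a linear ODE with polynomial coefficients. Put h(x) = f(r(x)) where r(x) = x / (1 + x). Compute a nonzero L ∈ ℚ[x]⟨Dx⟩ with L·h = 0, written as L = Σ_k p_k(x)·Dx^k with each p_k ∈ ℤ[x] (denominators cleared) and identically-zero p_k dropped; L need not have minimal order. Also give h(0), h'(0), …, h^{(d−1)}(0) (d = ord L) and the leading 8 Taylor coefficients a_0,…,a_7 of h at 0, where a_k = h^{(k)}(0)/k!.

f: a_k = 3, 0, -24, 0, 32, 0, -256/15, 0, …
Change of var in L_f (x↦r) gives L₀.
L = 16 + (2 + 6·x + 6·x^2 + 2·x^3)·Dx + (1 + 4·x + 6·x^2 + 4·x^3 + x^4)·Dx^2  (order 2).
h: a_k = 3, 0, -24, 48, -40, -32, 2744/15, -1968/5, …
ICs: h(0) = 3, h′(0) = 0.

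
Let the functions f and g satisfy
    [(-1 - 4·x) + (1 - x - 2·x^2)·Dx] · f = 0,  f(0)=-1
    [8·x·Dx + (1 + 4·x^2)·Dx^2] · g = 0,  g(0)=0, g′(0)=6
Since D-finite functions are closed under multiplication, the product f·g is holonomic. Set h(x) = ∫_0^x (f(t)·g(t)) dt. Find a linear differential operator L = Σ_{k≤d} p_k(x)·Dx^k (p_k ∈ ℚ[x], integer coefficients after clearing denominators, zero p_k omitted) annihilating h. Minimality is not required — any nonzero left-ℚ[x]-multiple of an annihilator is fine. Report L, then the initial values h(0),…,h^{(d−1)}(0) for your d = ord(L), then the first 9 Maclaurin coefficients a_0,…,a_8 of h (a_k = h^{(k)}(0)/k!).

L = (4 + 8·x + 48·x^2)·Dx + (2 + 16·x^2 + 48·x^3)·Dx^2 + (-1 + x - 2·x^2 + 4·x^3 + 8·x^4)·Dx^3  (order 3).
h: a_k = 0, 0, -3, -2, -5/2, -22/5, -51/5, -526/35, -3023/140, …
ICs: h(0) = 0, h′(0) = 0, h′′(0) = -6.

f: a_k = -1, -1, -3, -5, -11, -21, -43, -85, -171, …
g: a_k = 0, 6, 0, -8, 0, 96/5, 0, -384/7, 0, …
Sym-product of L_f,L_g gives L₀ (≤ ord 2).
∫: right-multiply L₀ by Dx.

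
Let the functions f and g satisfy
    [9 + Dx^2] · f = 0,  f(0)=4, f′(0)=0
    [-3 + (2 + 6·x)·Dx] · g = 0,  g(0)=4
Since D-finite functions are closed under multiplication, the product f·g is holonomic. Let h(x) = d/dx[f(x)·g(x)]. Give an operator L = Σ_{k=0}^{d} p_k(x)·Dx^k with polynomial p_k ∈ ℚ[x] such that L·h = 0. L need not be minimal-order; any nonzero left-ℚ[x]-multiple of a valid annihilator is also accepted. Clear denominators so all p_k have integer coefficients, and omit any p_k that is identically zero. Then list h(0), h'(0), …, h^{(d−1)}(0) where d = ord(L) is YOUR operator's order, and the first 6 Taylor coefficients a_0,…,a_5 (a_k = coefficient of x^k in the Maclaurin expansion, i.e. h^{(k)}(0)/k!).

L = (477 + 3888·x + 11016·x^2 + 15552·x^3 + 11664·x^4) + (-12 - 324·x - 1296·x^2 - 1296·x^3)·Dx + (28 + 264·x + 972·x^2 + 1728·x^3 + 1296·x^4)·Dx^2  (order 2).
h: a_k = 24, -180, -243, 675/2, 5265/16, -84807/160, …
ICs: h(0) = 24, h′(0) = -180.

f: a_k = 4, 0, -18, 0, 27/2, 0, …
g: a_k = 4, 6, -9/2, 27/4, -405/32, 1701/64, …
Product ⇒ symmetric product L₀, ord ≤ 2.
Differentiate: ansatz ord ≤ ord L₀ ⇒ L.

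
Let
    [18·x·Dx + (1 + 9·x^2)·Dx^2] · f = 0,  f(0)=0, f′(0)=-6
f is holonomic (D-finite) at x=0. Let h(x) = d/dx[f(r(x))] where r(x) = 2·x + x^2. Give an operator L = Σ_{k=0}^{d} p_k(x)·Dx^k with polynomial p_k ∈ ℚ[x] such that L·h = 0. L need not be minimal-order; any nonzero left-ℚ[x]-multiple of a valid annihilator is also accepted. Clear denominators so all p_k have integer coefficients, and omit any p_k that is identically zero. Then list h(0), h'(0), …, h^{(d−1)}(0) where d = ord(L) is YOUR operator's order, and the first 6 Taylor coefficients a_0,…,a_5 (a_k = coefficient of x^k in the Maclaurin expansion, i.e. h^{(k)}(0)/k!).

L = (-1 + 72·x + 144·x^2 + 108·x^3 + 27·x^4) + (1 + x + 36·x^2 + 72·x^3 + 45·x^4 + 9·x^5)·Dx  (order 1).
h: a_k = -12, -12, 432, 864, -15012, -46548, …
ICs: h(0) = -12.

f: a_k = 0, -6, 0, 18, 0, -486/5, …
L₀ from L_f via x↦r, Dx↦r'^{-1}Dx.
Derive L from L₀ (diff closure).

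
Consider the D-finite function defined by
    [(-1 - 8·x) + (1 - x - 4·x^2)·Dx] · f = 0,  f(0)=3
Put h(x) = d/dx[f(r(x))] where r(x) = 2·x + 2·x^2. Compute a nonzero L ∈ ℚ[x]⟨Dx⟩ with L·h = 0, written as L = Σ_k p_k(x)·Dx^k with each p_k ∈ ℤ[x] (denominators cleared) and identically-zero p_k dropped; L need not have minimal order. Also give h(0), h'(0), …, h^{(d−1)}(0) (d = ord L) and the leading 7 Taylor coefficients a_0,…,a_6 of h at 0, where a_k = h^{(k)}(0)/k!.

f: a_k = 3, 3, 15, 27, 87, 195, 543, …
Change of var in L_f (x↦r) gives L₀.
h=h₀': d/dx-closure on L₀ ⇒ L.
L = (22 + 204·x + 1260·x^2 + 4672·x^3 + 8736·x^4 + 7680·x^5 + 2560·x^6) + (-1 - 16·x + 6·x^2 + 420·x^3 + 1520·x^4 + 2400·x^5 + 1792·x^6 + 512·x^7)·Dx  (order 1).
h: a_k = 6, 132, 1008, 8400, 62280, 447120, 3120768, …
ICs: h(0) = 6.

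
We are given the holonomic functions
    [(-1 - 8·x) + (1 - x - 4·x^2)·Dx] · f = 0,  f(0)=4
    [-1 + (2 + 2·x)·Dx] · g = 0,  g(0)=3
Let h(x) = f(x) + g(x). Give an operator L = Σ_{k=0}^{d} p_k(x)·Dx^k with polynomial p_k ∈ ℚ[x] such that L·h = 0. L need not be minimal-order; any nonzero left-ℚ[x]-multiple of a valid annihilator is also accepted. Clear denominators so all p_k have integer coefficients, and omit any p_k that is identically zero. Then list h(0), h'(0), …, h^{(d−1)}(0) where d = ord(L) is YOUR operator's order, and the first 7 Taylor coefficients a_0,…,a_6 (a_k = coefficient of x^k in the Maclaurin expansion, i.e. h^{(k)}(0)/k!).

L = (-21 - 75·x - 228·x^2 - 160·x^3) + (41 + 174·x + 609·x^2 + 872·x^3 + 400·x^4)·Dx + (-2 - 38·x - 30·x^2 + 198·x^3 + 352·x^4 + 160·x^5)·Dx^2  (order 2).
h: a_k = 7, 11/2, 157/8, 579/16, 14833/128, 66581/256, 741313/1024, …
ICs: h(0) = 7, h′(0) = 11/2.

f: a_k = 4, 4, 20, 36, 116, 260, 724, …
g: a_k = 3, 3/2, -3/8, 3/16, -15/128, 21/256, -63/1024, …
Sum ⇒ L₀ = lclm(L_f,L_g) in ℚ(x)⟨Dx⟩.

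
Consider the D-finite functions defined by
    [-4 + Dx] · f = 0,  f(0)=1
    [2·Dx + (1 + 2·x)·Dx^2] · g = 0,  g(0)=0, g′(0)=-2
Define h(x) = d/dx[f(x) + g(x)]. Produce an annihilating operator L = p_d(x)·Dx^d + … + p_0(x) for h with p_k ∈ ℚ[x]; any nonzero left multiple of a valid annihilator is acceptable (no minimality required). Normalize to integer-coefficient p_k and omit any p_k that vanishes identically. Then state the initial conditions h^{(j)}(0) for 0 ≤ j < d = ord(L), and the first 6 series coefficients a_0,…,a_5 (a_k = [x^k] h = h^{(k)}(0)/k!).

L = (-32 - 32·x) + (-4 - 32·x - 32·x^2)·Dx + (3 + 10·x + 8·x^2)·Dx^2  (order 2).
h: a_k = 2, 20, 24, 176/3, 32/3, 1472/15, …
ICs: h(0) = 2, h′(0) = 20.

f: a_k = 1, 4, 8, 32/3, 32/3, 128/15, …
g: a_k = 0, -2, 2, -8/3, 4, -32/5, …
Sum ⇒ L₀ = lclm(L_f,L_g) in ℚ(x)⟨Dx⟩.
h₀' ⇒ L via d/dx closure of L₀.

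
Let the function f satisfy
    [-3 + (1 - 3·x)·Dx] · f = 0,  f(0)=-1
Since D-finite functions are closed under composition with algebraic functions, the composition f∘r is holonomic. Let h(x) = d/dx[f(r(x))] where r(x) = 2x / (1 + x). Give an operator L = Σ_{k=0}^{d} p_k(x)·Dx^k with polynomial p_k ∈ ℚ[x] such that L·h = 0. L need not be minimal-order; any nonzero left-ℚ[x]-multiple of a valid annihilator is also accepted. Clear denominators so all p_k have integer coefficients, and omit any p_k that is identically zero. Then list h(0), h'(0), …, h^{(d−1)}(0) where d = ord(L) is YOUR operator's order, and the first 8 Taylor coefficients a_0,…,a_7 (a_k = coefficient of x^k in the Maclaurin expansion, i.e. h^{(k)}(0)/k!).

f: a_k = -1, -3, -9, -27, -81, -243, -729, -2187, …
L₀ from L_f via x↦r, Dx↦r'^{-1}Dx.
Derive L from L₀ (diff closure).
L = 10 + (-1 + 5·x)·Dx  (order 1).
h: a_k = -6, -60, -450, -3000, -18750, -112500, -656250, -3750000, …
ICs: h(0) = -6.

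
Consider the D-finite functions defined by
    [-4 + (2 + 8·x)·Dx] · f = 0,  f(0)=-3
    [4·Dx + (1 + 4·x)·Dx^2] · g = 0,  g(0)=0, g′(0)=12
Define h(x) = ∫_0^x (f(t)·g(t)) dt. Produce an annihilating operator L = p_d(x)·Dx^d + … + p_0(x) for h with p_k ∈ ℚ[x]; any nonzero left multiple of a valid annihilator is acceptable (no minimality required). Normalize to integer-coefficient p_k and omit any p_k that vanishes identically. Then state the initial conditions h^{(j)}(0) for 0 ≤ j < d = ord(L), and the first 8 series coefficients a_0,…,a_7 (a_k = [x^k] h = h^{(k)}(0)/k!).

L = 4·Dx + (1 + 8·x + 16·x^2)·Dx^3  (order 3).
h: a_k = 0, 0, -18, 0, 6, -96/5, 284/5, -5952/35, …
ICs: h(0) = 0, h′(0) = 0, h′′(0) = -36.

f: a_k = -3, -6, 6, -12, 30, -84, 252, -792, …
g: a_k = 0, 12, -24, 64, -192, 3072/5, -2048, 49152/7, …
h₀=f·g: eliminate ⇒ L₀, order ≤ 1·2.
h=∫₀ˣh₀: take L = L₀·Dx.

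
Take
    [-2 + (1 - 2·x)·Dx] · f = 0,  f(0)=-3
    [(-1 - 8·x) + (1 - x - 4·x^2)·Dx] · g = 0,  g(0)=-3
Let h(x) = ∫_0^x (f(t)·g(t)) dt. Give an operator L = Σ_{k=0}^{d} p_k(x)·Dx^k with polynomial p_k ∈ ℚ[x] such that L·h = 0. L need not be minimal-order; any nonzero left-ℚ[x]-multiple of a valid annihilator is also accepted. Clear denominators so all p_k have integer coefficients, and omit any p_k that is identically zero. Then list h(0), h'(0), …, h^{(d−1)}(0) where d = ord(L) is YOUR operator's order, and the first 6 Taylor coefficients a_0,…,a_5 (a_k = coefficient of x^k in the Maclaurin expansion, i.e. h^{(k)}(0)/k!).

L = (-3 - 4·x + 24·x^2)·Dx + (1 - 3·x - 2·x^2 + 8·x^3)·Dx^2  (order 2).
h: a_k = 0, 9, 27/2, 33, 279/4, 819/5, …
ICs: h(0) = 0, h′(0) = 9.

f: a_k = -3, -6, -12, -24, -48, -96, …
g: a_k = -3, -3, -15, -27, -87, -195, …
h₀=f·g: eliminate ⇒ L₀, order ≤ 1·1.
Integrate: L := L₀·Dx.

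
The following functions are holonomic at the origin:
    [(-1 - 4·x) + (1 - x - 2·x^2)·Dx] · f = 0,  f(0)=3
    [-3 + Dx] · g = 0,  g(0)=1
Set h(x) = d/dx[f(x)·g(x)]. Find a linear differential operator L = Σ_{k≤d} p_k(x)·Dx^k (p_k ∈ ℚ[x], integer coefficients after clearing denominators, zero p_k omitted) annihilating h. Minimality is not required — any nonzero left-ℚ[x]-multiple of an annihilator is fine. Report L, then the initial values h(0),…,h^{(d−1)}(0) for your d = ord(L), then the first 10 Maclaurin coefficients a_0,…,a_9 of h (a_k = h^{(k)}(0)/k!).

L = (21 + 12·x - 39·x^2 - 12·x^3 + 36·x^4) + (-4 + 3·x + 15·x^2 - 4·x^3 - 12·x^4)·Dx  (order 1).
h: a_k = 12, 63, 207, 1137/2, 1431, 137637/40, 321213/40, 10280043/560, 6608439/160, 411198927/4480, …
ICs: h(0) = 12.

f: a_k = 3, 3, 9, 15, 33, 63, 129, 255, 513, 1023, …
g: a_k = 1, 3, 9/2, 9/2, 27/8, 81/40, 81/80, 243/560, 729/4480, 243/4480, …
Sym-product of L_f,L_g gives L₀ (≤ ord 1).
Differentiate: ansatz ord ≤ ord L₀ ⇒ L.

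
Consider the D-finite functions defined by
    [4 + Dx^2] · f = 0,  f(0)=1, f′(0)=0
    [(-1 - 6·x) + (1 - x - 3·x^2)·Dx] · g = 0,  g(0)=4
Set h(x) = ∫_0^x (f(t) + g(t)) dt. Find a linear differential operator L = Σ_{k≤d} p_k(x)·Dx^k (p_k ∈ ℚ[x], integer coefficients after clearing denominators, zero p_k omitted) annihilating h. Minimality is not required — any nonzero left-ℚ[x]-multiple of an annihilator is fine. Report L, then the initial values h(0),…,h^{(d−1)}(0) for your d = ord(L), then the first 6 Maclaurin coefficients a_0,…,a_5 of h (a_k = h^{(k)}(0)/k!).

L = (-92 - 608·x - 512·x^2 - 1104·x^3 - 360·x^4 - 432·x^5)·Dx + (24 - 4·x - 24·x^2 - 80·x^3 - 180·x^4 - 216·x^5 - 216·x^6)·Dx^2 + (-23 - 152·x - 128·x^2 - 276·x^3 - 90·x^4 - 108·x^5)·Dx^3 + (6 - x - 6·x^2 - 20·x^3 - 45·x^4 - 54·x^5 - 54·x^6)·Dx^4  (order 4).
h: a_k = 0, 5, 2, 14/3, 7, 46/3, …
ICs: h(0) = 0, h′(0) = 5, h′′(0) = 4, h′′′(0) = 28.

f: a_k = 1, 0, -2, 0, 2/3, 0, …
g: a_k = 4, 4, 16, 28, 76, 160, …
Weyl lclm of L_f,L_g ⇒ L₀ (ord ≤ 3).
∫: right-multiply L₀ by Dx.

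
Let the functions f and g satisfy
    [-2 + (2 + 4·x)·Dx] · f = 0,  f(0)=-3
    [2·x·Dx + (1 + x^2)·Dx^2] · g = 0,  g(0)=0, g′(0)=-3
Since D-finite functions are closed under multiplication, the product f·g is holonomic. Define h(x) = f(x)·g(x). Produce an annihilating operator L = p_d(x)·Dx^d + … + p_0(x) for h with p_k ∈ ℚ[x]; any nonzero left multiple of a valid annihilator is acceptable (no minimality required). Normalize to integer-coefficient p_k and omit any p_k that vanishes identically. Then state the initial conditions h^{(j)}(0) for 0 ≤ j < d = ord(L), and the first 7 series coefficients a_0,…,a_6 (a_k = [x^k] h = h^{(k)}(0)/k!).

L = (3 - 2·x - x^2) + (-2 - 2·x + 6·x^2 + 4·x^3)·Dx + (1 + 4·x + 5·x^2 + 4·x^3 + 4·x^4)·Dx^2  (order 2).
h: a_k = 0, 9, 9, -15/2, 3/2, -93/40, 327/40, …
ICs: h(0) = 0, h′(0) = 9.

f: a_k = -3, -3, 3/2, -3/2, 15/8, -21/8, 63/16, …
g: a_k = 0, -3, 0, 1, 0, -3/5, 0, …
h₀=f·g: eliminate ⇒ L₀, order ≤ 1·2.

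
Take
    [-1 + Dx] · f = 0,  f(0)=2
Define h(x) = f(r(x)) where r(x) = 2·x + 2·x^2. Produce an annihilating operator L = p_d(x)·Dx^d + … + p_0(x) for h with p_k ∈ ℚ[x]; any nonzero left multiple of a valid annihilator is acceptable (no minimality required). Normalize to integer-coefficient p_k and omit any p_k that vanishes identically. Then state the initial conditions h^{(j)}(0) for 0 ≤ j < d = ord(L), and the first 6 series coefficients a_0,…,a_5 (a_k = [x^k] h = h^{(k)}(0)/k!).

L = (-2 - 4·x) + Dx  (order 1).
h: a_k = 2, 4, 8, 32/3, 40/3, 208/15, …
ICs: h(0) = 2.

f: a_k = 2, 2, 1, 1/3, 1/12, 1/60, …
f∘r: x↦r, Dx↦Dx/r' in L_f ⇒ L₀.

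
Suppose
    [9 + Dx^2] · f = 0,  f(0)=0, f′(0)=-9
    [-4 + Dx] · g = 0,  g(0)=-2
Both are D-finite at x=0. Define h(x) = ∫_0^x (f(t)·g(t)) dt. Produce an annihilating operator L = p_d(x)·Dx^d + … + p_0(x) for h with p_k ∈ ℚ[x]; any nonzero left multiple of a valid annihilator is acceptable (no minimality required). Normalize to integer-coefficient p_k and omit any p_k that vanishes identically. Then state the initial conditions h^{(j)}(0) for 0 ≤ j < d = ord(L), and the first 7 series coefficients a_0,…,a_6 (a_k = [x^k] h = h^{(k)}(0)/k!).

L = 25·Dx - 8·Dx^2 + Dx^3  (order 3).
h: a_k = 0, 0, 9, 24, 117/4, 84/5, -79/40, …
ICs: h(0) = 0, h′(0) = 0, h′′(0) = 18.

f: a_k = 0, -9, 0, 27/2, 0, -243/40, 0, …
g: a_k = -2, -8, -16, -64/3, -64/3, -256/15, -512/45, …
h₀=f·g: eliminate ⇒ L₀, order ≤ 2·1.
h=∫h₀ ⇒ L = L₀·Dx.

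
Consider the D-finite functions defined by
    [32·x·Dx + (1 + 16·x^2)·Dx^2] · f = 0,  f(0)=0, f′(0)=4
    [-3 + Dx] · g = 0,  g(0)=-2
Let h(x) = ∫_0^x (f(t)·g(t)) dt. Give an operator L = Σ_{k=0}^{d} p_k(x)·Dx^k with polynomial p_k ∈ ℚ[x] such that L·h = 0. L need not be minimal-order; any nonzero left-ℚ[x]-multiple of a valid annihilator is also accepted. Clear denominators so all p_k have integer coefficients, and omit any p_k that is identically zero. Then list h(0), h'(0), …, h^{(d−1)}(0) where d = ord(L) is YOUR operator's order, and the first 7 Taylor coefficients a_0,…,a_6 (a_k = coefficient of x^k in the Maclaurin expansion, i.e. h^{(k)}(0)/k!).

L = (9 - 96·x + 144·x^2)·Dx + (-6 + 32·x - 96·x^2)·Dx^2 + (1 + 16·x^2)·Dx^3  (order 3).
h: a_k = 0, 0, -4, -8, 5/3, 92/5, -1223/30, …
ICs: h(0) = 0, h′(0) = 0, h′′(0) = -8.

f: a_k = 0, 4, 0, -64/3, 0, 1024/5, 0, …
g: a_k = -2, -6, -9, -9, -27/4, -81/20, -81/40, …
Sym-product of L_f,L_g gives L₀ (≤ ord 2).
Integrate: L := L₀·Dx.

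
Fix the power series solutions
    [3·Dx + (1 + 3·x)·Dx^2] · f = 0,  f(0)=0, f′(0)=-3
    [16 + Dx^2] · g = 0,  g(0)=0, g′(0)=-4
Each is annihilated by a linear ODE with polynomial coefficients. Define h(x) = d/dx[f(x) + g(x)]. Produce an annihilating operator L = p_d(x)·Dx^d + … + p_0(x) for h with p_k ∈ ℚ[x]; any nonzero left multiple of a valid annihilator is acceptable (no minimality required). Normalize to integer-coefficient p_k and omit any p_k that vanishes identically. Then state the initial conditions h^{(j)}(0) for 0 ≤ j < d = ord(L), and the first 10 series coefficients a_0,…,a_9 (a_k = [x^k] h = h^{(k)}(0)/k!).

f: a_k = 0, -3, 9/2, -9, 81/4, -243/5, 243/2, -2187/7, 6561/8, -2187, …
g: a_k = 0, -4, 0, 32/3, 0, -128/15, 0, 1024/315, 0, -2048/2835, …
L₀ := lclm(L_f,L_g); ord L₀ ≤ 2+2.
h=h₀': d/dx-closure on L₀ ⇒ L.
L = (1680 + 2304·x + 3456·x^2) + (272 + 1584·x + 3456·x^2 + 3456·x^3)·Dx + (105 + 144·x + 216·x^2)·Dx^2 + (17 + 99·x + 216·x^2 + 216·x^3)·Dx^3  (order 3).
h: a_k = -7, 9, 5, 81, -857/3, 729, -97391/45, 6561, -6202193/315, 59049, …
ICs: h(0) = -7, h′(0) = 9, h′′(0) = 10.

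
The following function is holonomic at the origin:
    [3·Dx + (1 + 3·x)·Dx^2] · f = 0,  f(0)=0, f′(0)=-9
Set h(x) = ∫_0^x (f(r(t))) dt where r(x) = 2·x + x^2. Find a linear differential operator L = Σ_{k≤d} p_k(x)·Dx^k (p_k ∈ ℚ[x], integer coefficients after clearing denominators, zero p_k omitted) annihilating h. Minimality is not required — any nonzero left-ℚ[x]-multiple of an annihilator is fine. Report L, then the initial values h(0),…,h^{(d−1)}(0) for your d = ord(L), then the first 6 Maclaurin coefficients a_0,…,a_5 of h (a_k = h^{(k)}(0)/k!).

L = (5 + 6·x + 3·x^2)·Dx^2 + (1 + 7·x + 9·x^2 + 3·x^3)·Dx^3  (order 3).
h: a_k = 0, 0, -9, 15, -81/2, 1323/10, …
ICs: h(0) = 0, h′(0) = 0, h′′(0) = -18.

f: a_k = 0, -9, 27/2, -27, 243/4, -729/5, …
L₀ from L_f via x↦r, Dx↦r'^{-1}Dx.
h=∫₀ˣh₀: take L = L₀·Dx.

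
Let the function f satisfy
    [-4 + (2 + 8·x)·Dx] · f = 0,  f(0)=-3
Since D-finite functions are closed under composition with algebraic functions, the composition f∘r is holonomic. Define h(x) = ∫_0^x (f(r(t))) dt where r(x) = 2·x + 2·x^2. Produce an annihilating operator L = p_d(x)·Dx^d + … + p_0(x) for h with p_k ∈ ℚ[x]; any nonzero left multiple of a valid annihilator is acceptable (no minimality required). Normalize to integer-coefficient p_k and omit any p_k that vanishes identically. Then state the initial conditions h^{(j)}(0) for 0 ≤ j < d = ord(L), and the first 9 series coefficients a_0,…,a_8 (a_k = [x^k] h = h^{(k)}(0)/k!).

f: a_k = -3, -6, 6, -12, 30, -84, 252, -792, 2574, …
Substitute x→r, Dx→(1/r')Dx; clear ⇒ L₀.
Integrate: L := L₀·Dx.
L = (-4 - 8·x)·Dx + (1 + 8·x + 8·x^2)·Dx^2  (order 2).
h: a_k = 0, -3, -6, 4, -12, 216/5, -176, 5472/7, -3696, …
ICs: h(0) = 0, h′(0) = -3.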